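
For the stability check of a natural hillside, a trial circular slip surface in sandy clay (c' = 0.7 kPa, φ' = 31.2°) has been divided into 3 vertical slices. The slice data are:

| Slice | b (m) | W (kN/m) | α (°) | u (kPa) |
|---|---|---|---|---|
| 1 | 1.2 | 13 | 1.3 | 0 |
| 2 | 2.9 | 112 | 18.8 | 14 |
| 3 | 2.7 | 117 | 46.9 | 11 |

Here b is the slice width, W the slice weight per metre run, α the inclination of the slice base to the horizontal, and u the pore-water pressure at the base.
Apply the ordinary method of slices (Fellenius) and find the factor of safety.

Ordinary method of slices: FS = Σ[c'·Δl_i + (W_i cosα_i − u_i·Δl_i)·tanφ'] / Σ W_i sinα_i, with Δl_i = b_i / cosα_i.
Slice 1: Δl = 1.2/cos1.3° = 1.200 m; N'_1 = 13·cos1.3° − 0·1.200 = 13.0; c'Δl = 0.84; W sinα = 0.3
Slice 2: Δl = 2.9/cos18.8° = 3.063 m; N'_2 = 112·cos18.8° − 14·3.063 = 63.1; c'Δl = 2.14; W sinα = 36.1
Slice 3: Δl = 2.7/cos46.9° = 3.952 m; N'_3 = 117·cos46.9° − 11·3.952 = 36.5; c'Δl = 2.77; W sinα = 85.4
Σc'Δl = 5.8 kN/m; ΣN' = 112.6 kN/m; ΣW sinα = 121.8 kN/m
Resisting = 5.8 + 112.6·tan31.2° = 5.8 + 68.2 = 73.9 kN/m
FS = 73.9 / 121.8 = 0.607

FS = 0.61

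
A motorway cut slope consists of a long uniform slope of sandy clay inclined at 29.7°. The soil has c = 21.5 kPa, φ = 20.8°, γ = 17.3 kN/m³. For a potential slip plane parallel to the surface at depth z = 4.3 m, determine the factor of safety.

FS = 1.34

For an infinite slope with a slip plane parallel to the surface (no pore pressure): FS = [c + γz cos²β tanφ] / [γz sinβ cosβ].
γz = 17.3·4.3 = 74.39 kN/m²
Numerator = 21.5 + 74.39·cos²29.7°·tan20.8° = 21.5 + 74.39·0.7545·0.3799 = 42.821 kPa
Denominator = 74.39·sin29.7°·cos29.7° = 74.39·0.4955·0.8686 = 32.015 kPa
FS = 42.821 / 32.015 = 1.338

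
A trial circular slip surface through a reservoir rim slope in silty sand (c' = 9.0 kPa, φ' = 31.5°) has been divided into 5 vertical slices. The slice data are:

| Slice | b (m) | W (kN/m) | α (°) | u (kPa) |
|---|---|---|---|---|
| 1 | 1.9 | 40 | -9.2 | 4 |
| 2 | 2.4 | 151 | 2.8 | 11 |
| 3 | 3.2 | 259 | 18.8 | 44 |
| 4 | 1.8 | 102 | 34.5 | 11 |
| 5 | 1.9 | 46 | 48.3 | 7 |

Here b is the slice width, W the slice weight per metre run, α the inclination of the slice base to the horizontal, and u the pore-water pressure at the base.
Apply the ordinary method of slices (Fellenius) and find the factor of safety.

Ordinary method of slices: FS = Σ[c'·Δl_i + (W_i cosα_i − u_i·Δl_i)·tanφ'] / Σ W_i sinα_i, with Δl_i = b_i / cosα_i.
Slice 1: Δl = 1.9/cos(-9.2°) = 1.925 m; N'_1 = 40·cos(-9.2°) − 4·1.925 = 31.8; c'Δl = 17.32; W sinα = -6.4
Slice 2: Δl = 2.4/cos2.8° = 2.403 m; N'_2 = 151·cos2.8° − 11·2.403 = 124.4; c'Δl = 21.63; W sinα = 7.4
Slice 3: Δl = 3.2/cos18.8° = 3.380 m; N'_3 = 259·cos18.8° − 44·3.380 = 96.4; c'Δl = 30.42; W sinα = 83.5
Slice 4: Δl = 1.8/cos34.5° = 2.184 m; N'_4 = 102·cos34.5° − 11·2.184 = 60.0; c'Δl = 19.66; W sinα = 57.8
Slice 5: Δl = 1.9/cos48.3° = 2.856 m; N'_5 = 46·cos48.3° − 7·2.856 = 10.6; c'Δl = 25.71; W sinα = 34.3
Σc'Δl = 114.7 kN/m; ΣN' = 323.3 kN/m; ΣW sinα = 176.6 kN/m
Resisting = 114.7 + 323.3·tan31.5° = 114.7 + 198.1 = 312.8 kN/m
FS = 312.8 / 176.6 = 1.772

FS = 1.77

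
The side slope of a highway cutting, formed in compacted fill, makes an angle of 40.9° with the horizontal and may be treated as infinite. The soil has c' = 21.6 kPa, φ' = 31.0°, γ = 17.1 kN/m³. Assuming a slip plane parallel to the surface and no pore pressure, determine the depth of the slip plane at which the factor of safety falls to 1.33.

z = 4.01 m

Setting FS = 1.33 in FS = [c' + γz cos²β tanφ'] / [γz sinβ cosβ] and solving for z:
z = c' / [γ cosβ (FS·sinβ − cosβ·tanφ')]
  = 21.6 / [17.1·cos40.9°·(1.33·sin40.9° − cos40.9°·tan31.0°)]
  = 21.6 / [17.1·0.7559·(1.33·0.6547 − 0.7559·0.6009)]
  = 21.6 / 5.3851 = 4.011 m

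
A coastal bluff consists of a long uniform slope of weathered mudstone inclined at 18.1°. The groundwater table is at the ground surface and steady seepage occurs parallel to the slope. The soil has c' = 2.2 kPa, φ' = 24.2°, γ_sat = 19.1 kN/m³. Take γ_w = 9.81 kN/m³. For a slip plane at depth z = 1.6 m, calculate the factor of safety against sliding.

FS = 0.91

With seepage parallel to the slope and the water table at the surface, the effective normal stress on the slip plane uses the buoyant unit weight γ' = γ_sat − γ_w while the driving shear stress uses γ_sat:
FS = [c' + γ' z cos²β tanφ'] / [γ_sat z sinβ cosβ]
γ' = 19.1 − 9.81 = 9.29 kN/m³
Numerator = 2.2 + 9.29·1.6·cos²18.1°·tan24.2° = 2.2 + 9.29·1.6·0.9035·0.4494 = 8.235 kPa
Denominator = 19.1·1.6·sin18.1°·cos18.1° = 19.1·1.6·0.3107·0.9505 = 9.024 kPa
FS = 8.235 / 9.024 = 0.913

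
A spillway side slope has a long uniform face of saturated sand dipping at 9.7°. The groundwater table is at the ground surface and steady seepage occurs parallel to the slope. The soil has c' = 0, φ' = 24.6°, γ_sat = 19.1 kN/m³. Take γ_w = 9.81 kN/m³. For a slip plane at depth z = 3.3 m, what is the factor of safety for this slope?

With seepage parallel to the slope and the water table at the surface, the effective normal stress on the slip plane uses the buoyant unit weight γ' = γ_sat − γ_w while the driving shear stress uses γ_sat:
FS = [c' + γ' z cos²β tanφ'] / [γ_sat z sinβ cosβ]
(For c' = 0 this reduces to FS = (γ'/γ_sat)·tanφ'/tanβ.)
γ' = 19.1 − 9.81 = 9.29 kN/m³
Numerator = 0.0 + 9.29·3.3·cos²9.7°·tan24.6° = 0.0 + 9.29·3.3·0.9716·0.4578 = 13.637 kPa
Denominator = 19.1·3.3·sin9.7°·cos9.7° = 19.1·3.3·0.1685·0.9857 = 10.468 kPa
FS = 13.637 / 10.468 = 1.303

FS = 1.30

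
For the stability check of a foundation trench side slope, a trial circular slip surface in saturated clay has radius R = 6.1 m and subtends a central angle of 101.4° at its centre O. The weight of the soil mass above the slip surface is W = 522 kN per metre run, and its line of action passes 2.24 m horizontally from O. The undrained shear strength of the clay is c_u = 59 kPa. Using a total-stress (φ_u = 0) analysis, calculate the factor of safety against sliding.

FS = 3.32

Taking moments about the centre O, the resisting moment is provided by the undrained shear strength acting along the arc:
Arc length L_a = R·θ = 6.1·(101.4°·π/180) = 6.1·1.7698 = 10.80 m
M_R = c_u·L_a·R = 59·10.80·6.1 = 3885.3 kN·m/m
M_D = W·d = 522·2.24 = 1169.3 kN·m/m
FS = M_R / M_D = 3885.3 / 1169.3 = 3.323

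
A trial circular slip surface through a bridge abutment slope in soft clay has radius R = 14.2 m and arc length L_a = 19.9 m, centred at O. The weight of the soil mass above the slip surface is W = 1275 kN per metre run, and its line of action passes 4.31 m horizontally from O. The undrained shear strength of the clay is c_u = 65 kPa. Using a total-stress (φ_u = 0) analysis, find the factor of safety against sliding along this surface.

Taking moments about the centre O, the resisting moment is provided by the undrained shear strength acting along the arc:
M_R = c_u·L_a·R = 65·19.90·14.2 = 18367.7 kN·m/m
M_D = W·d = 1275·4.31 = 5495.2 kN·m/m
FS = M_R / M_D = 18367.7 / 5495.2 = 3.342

FS = 3.34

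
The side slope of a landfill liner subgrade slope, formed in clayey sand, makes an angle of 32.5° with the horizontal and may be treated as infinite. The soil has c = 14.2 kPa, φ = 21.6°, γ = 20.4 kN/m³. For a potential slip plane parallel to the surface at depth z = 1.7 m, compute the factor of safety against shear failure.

FS = 1.53

For an infinite slope with a slip plane parallel to the surface (no pore pressure): FS = [c + γz cos²β tanφ] / [γz sinβ cosβ].
γz = 20.4·1.7 = 34.68 kN/m²
Numerator = 14.2 + 34.68·cos²32.5°·tan21.6° = 14.2 + 34.68·0.7113·0.3959 = 23.967 kPa
Denominator = 34.68·sin32.5°·cos32.5° = 34.68·0.5373·0.8434 = 15.715 kPa
FS = 23.967 / 15.715 = 1.525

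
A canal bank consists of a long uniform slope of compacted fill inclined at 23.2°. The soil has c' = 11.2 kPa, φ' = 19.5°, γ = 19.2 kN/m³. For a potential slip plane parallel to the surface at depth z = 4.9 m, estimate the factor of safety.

For an infinite slope with a slip plane parallel to the surface (no pore pressure): FS = [c' + γz cos²β tanφ'] / [γz sinβ cosβ].
γz = 19.2·4.9 = 94.08 kN/m²
Numerator = 11.2 + 94.08·cos²23.2°·tan19.5° = 11.2 + 94.08·0.8448·0.3541 = 39.345 kPa
Denominator = 94.08·sin23.2°·cos23.2° = 94.08·0.3939·0.9191 = 34.065 kPa
FS = 39.345 / 34.065 = 1.155

FS = 1.16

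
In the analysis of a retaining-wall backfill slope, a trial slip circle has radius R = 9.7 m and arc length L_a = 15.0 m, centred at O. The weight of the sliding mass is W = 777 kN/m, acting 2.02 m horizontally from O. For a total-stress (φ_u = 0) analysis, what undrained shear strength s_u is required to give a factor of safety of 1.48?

FS = s_u·L_a·R / (W·d), so s_u = FS·W·d / (L_a·R).
s_u = 1.48·777·2.02 / (15.00·9.7) = 2322.9 / 145.50 = 15.97 kPa

s_u = 16.0 kPa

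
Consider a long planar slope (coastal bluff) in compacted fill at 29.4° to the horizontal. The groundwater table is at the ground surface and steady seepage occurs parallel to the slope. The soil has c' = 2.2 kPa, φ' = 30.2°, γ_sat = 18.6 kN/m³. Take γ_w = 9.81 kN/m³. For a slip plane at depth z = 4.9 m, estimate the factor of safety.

FS = 0.54

With seepage parallel to the slope and the water table at the surface, the effective normal stress on the slip plane uses the buoyant unit weight γ' = γ_sat − γ_w while the driving shear stress uses γ_sat:
FS = [c' + γ' z cos²β tanφ'] / [γ_sat z sinβ cosβ]
γ' = 18.6 − 9.81 = 8.79 kN/m³
Numerator = 2.2 + 8.79·4.9·cos²29.4°·tan30.2° = 2.2 + 8.79·4.9·0.7590·0.5820 = 21.227 kPa
Denominator = 18.6·4.9·sin29.4°·cos29.4° = 18.6·4.9·0.4909·0.8712 = 38.979 kPa
FS = 21.227 / 38.979 = 0.545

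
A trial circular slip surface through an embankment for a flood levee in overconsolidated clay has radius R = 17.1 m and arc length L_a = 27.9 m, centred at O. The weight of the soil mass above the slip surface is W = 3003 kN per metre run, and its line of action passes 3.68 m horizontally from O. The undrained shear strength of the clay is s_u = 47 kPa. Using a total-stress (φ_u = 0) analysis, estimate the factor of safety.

FS = 2.03

Taking moments about the centre O, the resisting moment is provided by the undrained shear strength acting along the arc:
M_R = s_u·L_a·R = 47·27.90·17.1 = 22423.2 kN·m/m
M_D = W·d = 3003·3.68 = 11051.0 kN·m/m
FS = M_R / M_D = 22423.2 / 11051.0 = 2.029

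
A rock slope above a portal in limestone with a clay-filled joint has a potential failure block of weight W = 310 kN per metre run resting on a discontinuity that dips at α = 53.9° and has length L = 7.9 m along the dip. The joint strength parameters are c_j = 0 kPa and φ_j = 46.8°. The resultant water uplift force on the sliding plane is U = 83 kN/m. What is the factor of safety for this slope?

Resolving the block weight along and normal to the plane and applying the Mohr–Coulomb strength on the joint:
N' = W cosα − U = 310·cos53.9° − 83 = 99.7 kN/m
Driving force T = W sinα = 310·sin53.9° = 250.5 kN/m
Resisting force R = c_j·L + N'·tanφ_j = 0·7.9 + 99.7·tan46.8° = 0.0 + 106.1 = 106.1 kN/m
FS = R / T = 106.1 / 250.5 = 0.424

FS = 0.42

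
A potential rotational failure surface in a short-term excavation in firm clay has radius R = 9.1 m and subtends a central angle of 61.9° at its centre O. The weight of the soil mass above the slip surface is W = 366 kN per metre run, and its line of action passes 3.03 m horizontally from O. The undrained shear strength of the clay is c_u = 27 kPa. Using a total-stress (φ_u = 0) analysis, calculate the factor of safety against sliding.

Taking moments about the centre O, the resisting moment is provided by the undrained shear strength acting along the arc:
Arc length L_a = R·θ = 9.1·(61.9°·π/180) = 9.1·1.0804 = 9.83 m
M_R = c_u·L_a·R = 27·9.83·9.1 = 2415.5 kN·m/m
M_D = W·d = 366·3.03 = 1109.0 kN·m/m
FS = M_R / M_D = 2415.5 / 1109.0 = 2.178

FS = 2.18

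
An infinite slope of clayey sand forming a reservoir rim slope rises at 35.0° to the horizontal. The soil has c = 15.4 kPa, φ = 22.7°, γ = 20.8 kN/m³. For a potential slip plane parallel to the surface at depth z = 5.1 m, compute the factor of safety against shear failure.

For an infinite slope with a slip plane parallel to the surface (no pore pressure): FS = [c + γz cos²β tanφ] / [γz sinβ cosβ].
γz = 20.8·5.1 = 106.08 kN/m²
Numerator = 15.4 + 106.08·cos²35.0°·tan22.7° = 15.4 + 106.08·0.6710·0.4183 = 45.176 kPa
Denominator = 106.08·sin35.0°·cos35.0° = 106.08·0.5736·0.8192 = 49.841 kPa
FS = 45.176 / 49.841 = 0.906

FS = 0.91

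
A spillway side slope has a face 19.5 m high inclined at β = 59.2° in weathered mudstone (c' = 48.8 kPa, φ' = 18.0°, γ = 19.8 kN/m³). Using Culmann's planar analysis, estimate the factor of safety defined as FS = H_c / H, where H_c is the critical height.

FS = 1.67

H_c = (4c'/γ) · sinβ cosφ' / [1 − cos(β − φ')]
    = (4·48.8/19.8) · sin59.2°·cos18.0° / [1 − cos41.2°]
    = 9.859 · 0.8169 / 0.2476 = 32.53 m
FS = H_c / H = 32.53 / 19.5 = 1.668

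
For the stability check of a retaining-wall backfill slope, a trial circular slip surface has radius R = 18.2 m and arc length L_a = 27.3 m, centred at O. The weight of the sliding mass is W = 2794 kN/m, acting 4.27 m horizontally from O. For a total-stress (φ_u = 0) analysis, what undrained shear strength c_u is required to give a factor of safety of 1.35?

FS = c_u·L_a·R / (W·d), so c_u = FS·W·d / (L_a·R).
c_u = 1.35·2794·4.27 / (27.30·18.2) = 16106.0 / 496.86 = 32.42 kPa

c_u = 32.4 kPa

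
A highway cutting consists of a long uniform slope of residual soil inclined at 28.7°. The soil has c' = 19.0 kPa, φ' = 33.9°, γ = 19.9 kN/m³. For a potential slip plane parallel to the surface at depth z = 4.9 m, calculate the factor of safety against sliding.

FS = 1.69

For an infinite slope with a slip plane parallel to the surface (no pore pressure): FS = [c' + γz cos²β tanφ'] / [γz sinβ cosβ].
γz = 19.9·4.9 = 97.51 kN/m²
Numerator = 19.0 + 97.51·cos²28.7°·tan33.9° = 19.0 + 97.51·0.7694·0.6720 = 69.413 kPa
Denominator = 97.51·sin28.7°·cos28.7° = 97.51·0.4802·0.8771 = 41.074 kPa
FS = 69.413 / 41.074 = 1.690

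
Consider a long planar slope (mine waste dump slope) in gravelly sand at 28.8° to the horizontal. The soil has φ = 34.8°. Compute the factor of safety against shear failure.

For a dry cohesionless infinite slope the factor of safety is FS = tanφ / tanβ.
FS = tan34.8° / tan28.8° = 0.6950 / 0.5498 = 1.264

FS = 1.26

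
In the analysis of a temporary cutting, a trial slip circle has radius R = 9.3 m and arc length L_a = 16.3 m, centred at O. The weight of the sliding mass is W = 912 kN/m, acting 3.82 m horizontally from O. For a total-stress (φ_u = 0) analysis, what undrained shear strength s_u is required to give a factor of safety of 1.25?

s_u = 28.7 kPa

FS = s_u·L_a·R / (W·d), so s_u = FS·W·d / (L_a·R).
s_u = 1.25·912·3.82 / (16.30·9.3) = 4354.8 / 151.59 = 28.73 kPa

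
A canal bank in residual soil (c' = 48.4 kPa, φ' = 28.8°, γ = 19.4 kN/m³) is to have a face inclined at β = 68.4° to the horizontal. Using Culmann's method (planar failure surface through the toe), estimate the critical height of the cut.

H_c = 35.43 m

Culmann's analysis gives the critical failure plane at α_cr = (β + φ')/2 = (68.4 + 28.8)/2 = 48.6°, and the critical height
H_c = (4c'/γ) · sinβ cosφ' / [1 − cos(β − φ')]
    = (4·48.4/19.4) · sin68.4°·cos28.8° / [1 − cos(39.6°)]
    = 9.979 · 0.9298·0.8763 / [1 − 0.7705]
    = 9.979 · 0.8148 / 0.2295
    = 35.43 m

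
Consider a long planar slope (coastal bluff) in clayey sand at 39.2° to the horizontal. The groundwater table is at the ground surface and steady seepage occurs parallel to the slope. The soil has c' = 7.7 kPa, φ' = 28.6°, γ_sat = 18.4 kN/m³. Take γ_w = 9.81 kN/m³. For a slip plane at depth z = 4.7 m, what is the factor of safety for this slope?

With seepage parallel to the slope and the water table at the surface, the effective normal stress on the slip plane uses the buoyant unit weight γ' = γ_sat − γ_w while the driving shear stress uses γ_sat:
FS = [c' + γ' z cos²β tanφ'] / [γ_sat z sinβ cosβ]
γ' = 18.4 − 9.81 = 8.59 kN/m³
Numerator = 7.7 + 8.59·4.7·cos²39.2°·tan28.6° = 7.7 + 8.59·4.7·0.6005·0.5452 = 20.919 kPa
Denominator = 18.4·4.7·sin39.2°·cos39.2° = 18.4·4.7·0.6320·0.7749 = 42.357 kPa
FS = 20.919 / 42.357 = 0.494

FS = 0.49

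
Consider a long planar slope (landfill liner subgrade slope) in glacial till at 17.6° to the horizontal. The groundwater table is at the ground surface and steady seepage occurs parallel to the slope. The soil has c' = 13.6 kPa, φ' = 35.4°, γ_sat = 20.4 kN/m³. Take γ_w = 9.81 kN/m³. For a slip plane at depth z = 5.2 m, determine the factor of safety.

FS = 1.61

With seepage parallel to the slope and the water table at the surface, the effective normal stress on the slip plane uses the buoyant unit weight γ' = γ_sat − γ_w while the driving shear stress uses γ_sat:
FS = [c' + γ' z cos²β tanφ'] / [γ_sat z sinβ cosβ]
γ' = 20.4 − 9.81 = 10.59 kN/m³
Numerator = 13.6 + 10.59·5.2·cos²17.6°·tan35.4° = 13.6 + 10.59·5.2·0.9086·0.7107 = 49.157 kPa
Denominator = 20.4·5.2·sin17.6°·cos17.6° = 20.4·5.2·0.3024·0.9532 = 30.574 kPa
FS = 49.157 / 30.574 = 1.608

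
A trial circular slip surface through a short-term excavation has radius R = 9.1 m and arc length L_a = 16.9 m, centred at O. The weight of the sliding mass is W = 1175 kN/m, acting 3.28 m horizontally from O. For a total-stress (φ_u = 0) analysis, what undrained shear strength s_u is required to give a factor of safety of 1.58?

s_u = 39.6 kPa

FS = s_u·L_a·R / (W·d), so s_u = FS·W·d / (L_a·R).
s_u = 1.58·1175·3.28 / (16.90·9.1) = 6089.3 / 153.79 = 39.60 kPa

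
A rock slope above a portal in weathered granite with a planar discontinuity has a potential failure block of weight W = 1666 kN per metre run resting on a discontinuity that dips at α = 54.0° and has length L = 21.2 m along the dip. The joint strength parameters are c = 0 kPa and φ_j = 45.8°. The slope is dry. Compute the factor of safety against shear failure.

Resolving the block weight along and normal to the plane and applying the Mohr–Coulomb strength on the joint:
N' = W cosα = 1666·cos54.0° = 979.3 kN/m
Driving force T = W sinα = 1666·sin54.0° = 1347.8 kN/m
Resisting force R = c·L + N'·tanφ_j = 0·21.2 + 979.3·tan45.8° = 0.0 + 1007.0 = 1007.0 kN/m
FS = R / T = 1007.0 / 1347.8 = 0.747

FS = 0.75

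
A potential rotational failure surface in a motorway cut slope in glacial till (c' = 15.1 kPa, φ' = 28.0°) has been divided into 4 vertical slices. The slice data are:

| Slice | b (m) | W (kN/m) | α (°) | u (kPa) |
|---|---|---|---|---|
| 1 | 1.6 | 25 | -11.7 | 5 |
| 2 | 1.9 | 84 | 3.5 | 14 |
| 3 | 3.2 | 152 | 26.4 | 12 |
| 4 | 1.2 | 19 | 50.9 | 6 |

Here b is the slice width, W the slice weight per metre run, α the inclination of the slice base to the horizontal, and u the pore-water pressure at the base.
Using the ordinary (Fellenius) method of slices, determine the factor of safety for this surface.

Ordinary method of slices: FS = Σ[c'·Δl_i + (W_i cosα_i − u_i·Δl_i)·tanφ'] / Σ W_i sinα_i, with Δl_i = b_i / cosα_i.
Slice 1: Δl = 1.6/cos(-11.7°) = 1.634 m; N'_1 = 25·cos(-11.7°) − 5·1.634 = 16.3; c'Δl = 24.67; W sinα = -5.1
Slice 2: Δl = 1.9/cos3.5° = 1.904 m; N'_2 = 84·cos3.5° − 14·1.904 = 57.2; c'Δl = 28.74; W sinα = 5.1
Slice 3: Δl = 3.2/cos26.4° = 3.573 m; N'_3 = 152·cos26.4° − 12·3.573 = 93.3; c'Δl = 53.95; W sinα = 67.6
Slice 4: Δl = 1.2/cos50.9° = 1.903 m; N'_4 = 19·cos50.9° − 6·1.903 = 0.6; c'Δl = 28.73; W sinα = 14.7
Σc'Δl = 136.1 kN/m; ΣN' = 167.3 kN/m; ΣW sinα = 82.4 kN/m
Resisting = 136.1 + 167.3·tan28.0° = 136.1 + 89.0 = 225.1 kN/m
FS = 225.1 / 82.4 = 2.732

FS = 2.73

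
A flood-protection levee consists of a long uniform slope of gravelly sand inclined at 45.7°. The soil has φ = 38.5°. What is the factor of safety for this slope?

FS = 0.78

For a dry cohesionless infinite slope the factor of safety is FS = tanφ / tanβ.
FS = tan38.5° / tan45.7° = 0.7954 / 1.0247 = 0.776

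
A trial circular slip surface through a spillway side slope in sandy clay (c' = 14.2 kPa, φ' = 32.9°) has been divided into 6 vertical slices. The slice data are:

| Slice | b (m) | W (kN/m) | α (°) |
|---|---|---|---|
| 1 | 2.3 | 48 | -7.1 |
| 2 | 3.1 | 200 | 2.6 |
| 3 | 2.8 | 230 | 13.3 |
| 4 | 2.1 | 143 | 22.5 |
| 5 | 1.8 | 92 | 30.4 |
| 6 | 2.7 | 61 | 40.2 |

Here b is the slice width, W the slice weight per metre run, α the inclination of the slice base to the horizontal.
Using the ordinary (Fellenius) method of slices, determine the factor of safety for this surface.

FS = 3.57

Ordinary method of slices: FS = Σ[c'·Δl_i + (W_i cosα_i)·tanφ'] / Σ W_i sinα_i, with Δl_i = b_i / cosα_i.
Slice 1: Δl = 2.3/cos(-7.1°) = 2.318 m; N'_1 = 48·cos(-7.1°) = 47.6; c'Δl = 32.91; W sinα = -5.9
Slice 2: Δl = 3.1/cos2.6° = 3.103 m; N'_2 = 200·cos2.6° = 199.8; c'Δl = 44.07; W sinα = 9.1
Slice 3: Δl = 2.8/cos13.3° = 2.877 m; N'_3 = 230·cos13.3° = 223.8; c'Δl = 40.86; W sinα = 52.9
Slice 4: Δl = 2.1/cos22.5° = 2.273 m; N'_4 = 143·cos22.5° = 132.1; c'Δl = 32.28; W sinα = 54.7
Slice 5: Δl = 1.8/cos30.4° = 2.087 m; N'_5 = 92·cos30.4° = 79.4; c'Δl = 29.63; W sinα = 46.6
Slice 6: Δl = 2.7/cos40.2° = 3.535 m; N'_6 = 61·cos40.2° = 46.6; c'Δl = 50.20; W sinα = 39.4
Σc'Δl = 229.9 kN/m; ΣN' = 729.3 kN/m; ΣW sinα = 196.7 kN/m
Resisting = 229.9 + 729.3·tan32.9° = 229.9 + 471.8 = 701.8 kN/m
FS = 701.8 / 196.7 = 3.568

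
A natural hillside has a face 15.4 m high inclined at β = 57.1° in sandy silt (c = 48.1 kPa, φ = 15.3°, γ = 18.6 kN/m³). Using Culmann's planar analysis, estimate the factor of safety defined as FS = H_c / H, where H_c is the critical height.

FS = 2.14

H_c = (4c/γ) · sinβ cosφ / [1 − cos(β − φ)]
    = (4·48.1/18.6) · sin57.1°·cos15.3° / [1 − cos41.8°]
    = 10.344 · 0.8099 / 0.2545 = 32.91 m
FS = H_c / H = 32.91 / 15.4 = 2.137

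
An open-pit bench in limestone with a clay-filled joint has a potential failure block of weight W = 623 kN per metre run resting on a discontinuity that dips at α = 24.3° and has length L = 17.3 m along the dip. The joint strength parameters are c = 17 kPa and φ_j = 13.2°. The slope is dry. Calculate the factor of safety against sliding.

FS = 1.67

Resolving the block weight along and normal to the plane and applying the Mohr–Coulomb strength on the joint:
N' = W cosα = 623·cos24.3° = 567.8 kN/m
Driving force T = W sinα = 623·sin24.3° = 256.4 kN/m
Resisting force R = c·L + N'·tanφ_j = 17·17.3 + 567.8·tan13.2° = 294.1 + 133.2 = 427.3 kN/m
FS = R / T = 427.3 / 256.4 = 1.667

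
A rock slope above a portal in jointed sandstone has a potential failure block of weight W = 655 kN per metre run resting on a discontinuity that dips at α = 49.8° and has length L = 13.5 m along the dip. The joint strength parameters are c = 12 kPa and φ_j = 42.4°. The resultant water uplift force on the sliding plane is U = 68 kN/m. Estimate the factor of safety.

FS = 0.97

Resolving the block weight along and normal to the plane and applying the Mohr–Coulomb strength on the joint:
N' = W cosα − U = 655·cos49.8° − 68 = 354.8 kN/m
Driving force T = W sinα = 655·sin49.8° = 500.3 kN/m
Resisting force R = c·L + N'·tanφ_j = 12·13.5 + 354.8·tan42.4° = 162.0 + 324.0 = 486.0 kN/m
FS = R / T = 486.0 / 500.3 = 0.971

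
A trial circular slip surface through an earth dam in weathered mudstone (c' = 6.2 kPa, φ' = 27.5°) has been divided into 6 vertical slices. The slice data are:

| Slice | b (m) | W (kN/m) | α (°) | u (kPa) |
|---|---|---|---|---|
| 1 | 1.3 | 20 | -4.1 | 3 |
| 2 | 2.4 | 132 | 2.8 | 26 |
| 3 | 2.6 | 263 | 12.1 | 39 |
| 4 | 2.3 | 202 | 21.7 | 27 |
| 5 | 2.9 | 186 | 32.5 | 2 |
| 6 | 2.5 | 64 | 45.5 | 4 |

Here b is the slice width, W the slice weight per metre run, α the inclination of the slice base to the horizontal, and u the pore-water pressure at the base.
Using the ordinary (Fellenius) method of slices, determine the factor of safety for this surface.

FS = 1.35

Ordinary method of slices: FS = Σ[c'·Δl_i + (W_i cosα_i − u_i·Δl_i)·tanφ'] / Σ W_i sinα_i, with Δl_i = b_i / cosα_i.
Slice 1: Δl = 1.3/cos(-4.1°) = 1.303 m; N'_1 = 20·cos(-4.1°) − 3·1.303 = 16.0; c'Δl = 8.08; W sinα = -1.4
Slice 2: Δl = 2.4/cos2.8° = 2.403 m; N'_2 = 132·cos2.8° − 26·2.403 = 69.4; c'Δl = 14.90; W sinα = 6.4
Slice 3: Δl = 2.6/cos12.1° = 2.659 m; N'_3 = 263·cos12.1° − 39·2.659 = 153.5; c'Δl = 16.49; W sinα = 55.1
Slice 4: Δl = 2.3/cos21.7° = 2.475 m; N'_4 = 202·cos21.7° − 27·2.475 = 120.8; c'Δl = 15.35; W sinα = 74.7
Slice 5: Δl = 2.9/cos32.5° = 3.438 m; N'_5 = 186·cos32.5° − 2·3.438 = 150.0; c'Δl = 21.32; W sinα = 99.9
Slice 6: Δl = 2.5/cos45.5° = 3.567 m; N'_6 = 64·cos45.5° − 4·3.567 = 30.6; c'Δl = 22.11; W sinα = 45.6
Σc'Δl = 98.2 kN/m; ΣN' = 540.3 kN/m; ΣW sinα = 280.4 kN/m
Resisting = 98.2 + 540.3·tan27.5° = 98.2 + 281.3 = 379.5 kN/m
FS = 379.5 / 280.4 = 1.353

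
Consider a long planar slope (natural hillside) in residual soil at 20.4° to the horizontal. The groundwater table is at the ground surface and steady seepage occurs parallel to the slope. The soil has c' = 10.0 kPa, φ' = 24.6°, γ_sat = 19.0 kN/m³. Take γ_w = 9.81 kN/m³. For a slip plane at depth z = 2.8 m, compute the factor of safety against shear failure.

With seepage parallel to the slope and the water table at the surface, the effective normal stress on the slip plane uses the buoyant unit weight γ' = γ_sat − γ_w while the driving shear stress uses γ_sat:
FS = [c' + γ' z cos²β tanφ'] / [γ_sat z sinβ cosβ]
γ' = 19.0 − 9.81 = 9.19 kN/m³
Numerator = 10.0 + 9.19·2.8·cos²20.4°·tan24.6° = 10.0 + 9.19·2.8·0.8785·0.4578 = 20.350 kPa
Denominator = 19.0·2.8·sin20.4°·cos20.4° = 19.0·2.8·0.3486·0.9373 = 17.381 kPa
FS = 20.350 / 17.381 = 1.171

FS = 1.17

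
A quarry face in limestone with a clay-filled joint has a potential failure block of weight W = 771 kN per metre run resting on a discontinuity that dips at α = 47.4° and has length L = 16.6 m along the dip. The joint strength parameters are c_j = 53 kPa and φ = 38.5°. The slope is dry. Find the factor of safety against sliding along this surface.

Resolving the block weight along and normal to the plane and applying the Mohr–Coulomb strength on the joint:
N' = W cosα = 771·cos47.4° = 521.9 kN/m
Driving force T = W sinα = 771·sin47.4° = 567.5 kN/m
Resisting force R = c_j·L + N'·tanφ = 53·16.6 + 521.9·tan38.5° = 879.8 + 415.1 = 1294.9 kN/m
FS = R / T = 1294.9 / 567.5 = 2.282

FS = 2.28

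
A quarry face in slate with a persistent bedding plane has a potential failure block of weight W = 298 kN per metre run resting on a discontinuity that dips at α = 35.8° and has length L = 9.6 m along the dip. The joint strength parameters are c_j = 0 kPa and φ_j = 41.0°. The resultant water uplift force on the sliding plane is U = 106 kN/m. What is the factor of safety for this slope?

Resolving the block weight along and normal to the plane and applying the Mohr–Coulomb strength on the joint:
N' = W cosα − U = 298·cos35.8° − 106 = 135.7 kN/m
Driving force T = W sinα = 298·sin35.8° = 174.3 kN/m
Resisting force R = c_j·L + N'·tanφ_j = 0·9.6 + 135.7·tan41.0° = 0.0 + 118.0 = 118.0 kN/m
FS = R / T = 118.0 / 174.3 = 0.677

FS = 0.68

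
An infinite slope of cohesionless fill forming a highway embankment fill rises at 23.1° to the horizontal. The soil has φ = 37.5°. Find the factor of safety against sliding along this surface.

FS = 1.80

For a dry cohesionless infinite slope the factor of safety is FS = tanφ / tanβ.
FS = tan37.5° / tan23.1° = 0.7673 / 0.4265 = 1.799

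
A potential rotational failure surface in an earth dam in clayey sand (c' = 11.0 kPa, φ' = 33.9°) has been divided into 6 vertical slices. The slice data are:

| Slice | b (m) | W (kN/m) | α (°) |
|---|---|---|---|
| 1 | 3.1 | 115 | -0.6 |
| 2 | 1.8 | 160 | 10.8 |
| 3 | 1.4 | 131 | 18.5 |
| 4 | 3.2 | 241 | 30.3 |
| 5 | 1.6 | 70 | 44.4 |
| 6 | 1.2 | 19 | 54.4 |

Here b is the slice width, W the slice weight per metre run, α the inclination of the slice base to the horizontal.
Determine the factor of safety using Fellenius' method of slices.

FS = 2.36

Ordinary method of slices: FS = Σ[c'·Δl_i + (W_i cosα_i)·tanφ'] / Σ W_i sinα_i, with Δl_i = b_i / cosα_i.
Slice 1: Δl = 3.1/cos(-0.6°) = 3.100 m; N'_1 = 115·cos(-0.6°) = 115.0; c'Δl = 34.10; W sinα = -1.2
Slice 2: Δl = 1.8/cos10.8° = 1.832 m; N'_2 = 160·cos10.8° = 157.2; c'Δl = 20.16; W sinα = 30.0
Slice 3: Δl = 1.4/cos18.5° = 1.476 m; N'_3 = 131·cos18.5° = 124.2; c'Δl = 16.24; W sinα = 41.6
Slice 4: Δl = 3.2/cos30.3° = 3.706 m; N'_4 = 241·cos30.3° = 208.1; c'Δl = 40.77; W sinα = 121.6
Slice 5: Δl = 1.6/cos44.4° = 2.239 m; N'_5 = 70·cos44.4° = 50.0; c'Δl = 24.63; W sinα = 49.0
Slice 6: Δl = 1.2/cos54.4° = 2.061 m; N'_6 = 19·cos54.4° = 11.1; c'Δl = 22.68; W sinα = 15.4
Σc'Δl = 158.6 kN/m; ΣN' = 665.5 kN/m; ΣW sinα = 256.4 kN/m
Resisting = 158.6 + 665.5·tan33.9° = 158.6 + 447.2 = 605.8 kN/m
FS = 605.8 / 256.4 = 2.363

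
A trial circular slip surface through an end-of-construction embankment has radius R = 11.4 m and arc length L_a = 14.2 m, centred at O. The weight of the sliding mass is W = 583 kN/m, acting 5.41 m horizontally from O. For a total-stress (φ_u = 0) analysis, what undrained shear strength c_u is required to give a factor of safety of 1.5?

FS = c_u·L_a·R / (W·d), so c_u = FS·W·d / (L_a·R).
c_u = 1.5·583·5.41 / (14.20·11.4) = 4731.0 / 161.88 = 29.23 kPa

c_u = 29.2 kPa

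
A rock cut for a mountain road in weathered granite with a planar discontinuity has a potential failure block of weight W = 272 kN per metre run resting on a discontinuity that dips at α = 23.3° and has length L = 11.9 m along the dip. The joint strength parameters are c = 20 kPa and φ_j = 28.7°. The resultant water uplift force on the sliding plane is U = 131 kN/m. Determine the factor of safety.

FS = 2.82

Resolving the block weight along and normal to the plane and applying the Mohr–Coulomb strength on the joint:
N' = W cosα − U = 272·cos23.3° − 131 = 118.8 kN/m
Driving force T = W sinα = 272·sin23.3° = 107.6 kN/m
Resisting force R = c·L + N'·tanφ_j = 20·11.9 + 118.8·tan28.7° = 238.0 + 65.1 = 303.1 kN/m
FS = R / T = 303.1 / 107.6 = 2.817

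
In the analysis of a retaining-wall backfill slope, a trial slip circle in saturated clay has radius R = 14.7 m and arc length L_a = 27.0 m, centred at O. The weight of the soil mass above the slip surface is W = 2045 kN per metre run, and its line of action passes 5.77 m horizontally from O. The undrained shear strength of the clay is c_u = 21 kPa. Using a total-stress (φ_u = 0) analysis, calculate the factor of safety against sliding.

FS = 0.71

Taking moments about the centre O, the resisting moment is provided by the undrained shear strength acting along the arc:
M_R = c_u·L_a·R = 21·27.00·14.7 = 8334.9 kN·m/m
M_D = W·d = 2045·5.77 = 11799.6 kN·m/m
FS = M_R / M_D = 8334.9 / 11799.6 = 0.706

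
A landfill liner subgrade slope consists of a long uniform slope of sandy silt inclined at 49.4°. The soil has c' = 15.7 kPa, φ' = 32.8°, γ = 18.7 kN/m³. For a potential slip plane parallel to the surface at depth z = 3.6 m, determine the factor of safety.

FS = 1.02

For an infinite slope with a slip plane parallel to the surface (no pore pressure): FS = [c' + γz cos²β tanφ'] / [γz sinβ cosβ].
γz = 18.7·3.6 = 67.32 kN/m²
Numerator = 15.7 + 67.32·cos²49.4°·tan32.8° = 15.7 + 67.32·0.4235·0.6445 = 34.074 kPa
Denominator = 67.32·sin49.4°·cos49.4° = 67.32·0.7593·0.6508 = 33.264 kPa
FS = 34.074 / 33.264 = 1.024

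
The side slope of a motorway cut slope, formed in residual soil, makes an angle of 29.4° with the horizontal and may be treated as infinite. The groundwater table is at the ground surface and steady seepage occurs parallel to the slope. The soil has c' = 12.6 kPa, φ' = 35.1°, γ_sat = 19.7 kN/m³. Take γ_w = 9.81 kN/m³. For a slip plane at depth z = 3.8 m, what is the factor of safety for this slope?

FS = 1.02

With seepage parallel to the slope and the water table at the surface, the effective normal stress on the slip plane uses the buoyant unit weight γ' = γ_sat − γ_w while the driving shear stress uses γ_sat:
FS = [c' + γ' z cos²β tanφ'] / [γ_sat z sinβ cosβ]
γ' = 19.7 − 9.81 = 9.89 kN/m³
Numerator = 12.6 + 9.89·3.8·cos²29.4°·tan35.1° = 12.6 + 9.89·3.8·0.7590·0.7028 = 32.648 kPa
Denominator = 19.7·3.8·sin29.4°·cos29.4° = 19.7·3.8·0.4909·0.8712 = 32.016 kPa
FS = 32.648 / 32.016 = 1.020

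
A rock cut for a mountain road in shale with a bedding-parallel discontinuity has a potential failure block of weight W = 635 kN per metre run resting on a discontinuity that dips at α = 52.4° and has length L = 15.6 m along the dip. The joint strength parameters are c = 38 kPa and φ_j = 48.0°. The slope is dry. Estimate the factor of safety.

FS = 2.03

Resolving the block weight along and normal to the plane and applying the Mohr–Coulomb strength on the joint:
N' = W cosα = 635·cos52.4° = 387.4 kN/m
Driving force T = W sinα = 635·sin52.4° = 503.1 kN/m
Resisting force R = c·L + N'·tanφ_j = 38·15.6 + 387.4·tan48.0° = 592.8 + 430.3 = 1023.1 kN/m
FS = R / T = 1023.1 / 503.1 = 2.034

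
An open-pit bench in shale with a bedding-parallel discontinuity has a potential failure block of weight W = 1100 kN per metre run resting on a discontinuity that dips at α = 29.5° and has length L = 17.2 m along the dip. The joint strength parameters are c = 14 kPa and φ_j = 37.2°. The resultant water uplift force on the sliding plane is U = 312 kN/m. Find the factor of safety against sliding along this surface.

Resolving the block weight along and normal to the plane and applying the Mohr–Coulomb strength on the joint:
N' = W cosα − U = 1100·cos29.5° − 312 = 645.4 kN/m
Driving force T = W sinα = 1100·sin29.5° = 541.7 kN/m
Resisting force R = c·L + N'·tanφ_j = 14·17.2 + 645.4·tan37.2° = 240.8 + 489.9 = 730.7 kN/m
FS = R / T = 730.7 / 541.7 = 1.349

FS = 1.35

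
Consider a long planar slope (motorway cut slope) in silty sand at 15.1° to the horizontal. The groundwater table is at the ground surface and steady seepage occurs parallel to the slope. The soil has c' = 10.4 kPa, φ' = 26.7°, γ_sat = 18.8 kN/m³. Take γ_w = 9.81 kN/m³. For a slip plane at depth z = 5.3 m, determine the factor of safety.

FS = 1.31

With seepage parallel to the slope and the water table at the surface, the effective normal stress on the slip plane uses the buoyant unit weight γ' = γ_sat − γ_w while the driving shear stress uses γ_sat:
FS = [c' + γ' z cos²β tanφ'] / [γ_sat z sinβ cosβ]
γ' = 18.8 − 9.81 = 8.99 kN/m³
Numerator = 10.4 + 8.99·5.3·cos²15.1°·tan26.7° = 10.4 + 8.99·5.3·0.9321·0.5029 = 32.738 kPa
Denominator = 18.8·5.3·sin15.1°·cos15.1° = 18.8·5.3·0.2605·0.9655 = 25.060 kPa
FS = 32.738 / 25.060 = 1.306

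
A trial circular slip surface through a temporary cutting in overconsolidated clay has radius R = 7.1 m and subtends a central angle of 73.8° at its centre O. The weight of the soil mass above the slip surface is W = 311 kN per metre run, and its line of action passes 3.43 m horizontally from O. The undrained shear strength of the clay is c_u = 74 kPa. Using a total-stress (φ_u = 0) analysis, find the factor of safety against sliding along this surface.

FS = 4.50

Taking moments about the centre O, the resisting moment is provided by the undrained shear strength acting along the arc:
Arc length L_a = R·θ = 7.1·(73.8°·π/180) = 7.1·1.2881 = 9.15 m
M_R = c_u·L_a·R = 74·9.15·7.1 = 4804.9 kN·m/m
M_D = W·d = 311·3.43 = 1066.7 kN·m/m
FS = M_R / M_D = 4804.9 / 1066.7 = 4.504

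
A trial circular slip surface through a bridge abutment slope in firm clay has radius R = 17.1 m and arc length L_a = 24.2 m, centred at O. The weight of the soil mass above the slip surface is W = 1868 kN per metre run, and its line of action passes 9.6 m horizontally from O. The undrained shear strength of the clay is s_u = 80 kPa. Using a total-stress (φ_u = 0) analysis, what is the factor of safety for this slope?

Taking moments about the centre O, the resisting moment is provided by the undrained shear strength acting along the arc:
M_R = s_u·L_a·R = 80·24.20·17.1 = 33105.6 kN·m/m
M_D = W·d = 1868·9.6 = 17932.8 kN·m/m
FS = M_R / M_D = 33105.6 / 17932.8 = 1.846

FS = 1.85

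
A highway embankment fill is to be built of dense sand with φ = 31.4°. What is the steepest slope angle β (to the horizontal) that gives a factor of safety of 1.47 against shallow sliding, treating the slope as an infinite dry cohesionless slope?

β = 22.6°

For an infinite dry cohesionless slope FS = tanφ/tanβ, so tanβ = tanφ / FS.
tanβ = tan31.4° / 1.47 = 0.6104 / 1.47 = 0.4152
β = arctan(0.4152) = 22.55°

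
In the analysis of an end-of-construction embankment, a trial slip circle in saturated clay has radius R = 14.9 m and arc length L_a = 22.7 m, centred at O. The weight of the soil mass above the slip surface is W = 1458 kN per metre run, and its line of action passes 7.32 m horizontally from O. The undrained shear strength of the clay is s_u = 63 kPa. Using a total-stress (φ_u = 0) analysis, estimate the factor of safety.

Taking moments about the centre O, the resisting moment is provided by the undrained shear strength acting along the arc:
M_R = s_u·L_a·R = 63·22.70·14.9 = 21308.5 kN·m/m
M_D = W·d = 1458·7.32 = 10672.6 kN·m/m
FS = M_R / M_D = 21308.5 / 10672.6 = 1.997

FS = 2.00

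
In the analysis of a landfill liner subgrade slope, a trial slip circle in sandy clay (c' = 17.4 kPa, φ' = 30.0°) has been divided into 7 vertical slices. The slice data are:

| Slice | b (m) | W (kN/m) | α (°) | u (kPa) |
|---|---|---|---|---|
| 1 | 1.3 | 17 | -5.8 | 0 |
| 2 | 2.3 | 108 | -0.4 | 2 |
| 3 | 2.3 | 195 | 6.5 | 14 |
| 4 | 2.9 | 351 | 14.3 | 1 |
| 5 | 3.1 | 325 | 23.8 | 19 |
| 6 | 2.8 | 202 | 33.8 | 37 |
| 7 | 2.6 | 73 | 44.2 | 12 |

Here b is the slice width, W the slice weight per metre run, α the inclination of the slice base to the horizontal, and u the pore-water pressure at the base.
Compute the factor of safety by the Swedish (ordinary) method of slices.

Ordinary method of slices: FS = Σ[c'·Δl_i + (W_i cosα_i − u_i·Δl_i)·tanφ'] / Σ W_i sinα_i, with Δl_i = b_i / cosα_i.
Slice 1: Δl = 1.3/cos(-5.8°) = 1.307 m; N'_1 = 17·cos(-5.8°) − 0·1.307 = 16.9; c'Δl = 22.74; W sinα = -1.7
Slice 2: Δl = 2.3/cos(-0.4°) = 2.300 m; N'_2 = 108·cos(-0.4°) − 2·2.300 = 103.4; c'Δl = 40.02; W sinα = -0.8
Slice 3: Δl = 2.3/cos6.5° = 2.315 m; N'_3 = 195·cos6.5° − 14·2.315 = 161.3; c'Δl = 40.28; W sinα = 22.1
Slice 4: Δl = 2.9/cos14.3° = 2.993 m; N'_4 = 351·cos14.3° − 1·2.993 = 337.1; c'Δl = 52.07; W sinα = 86.7
Slice 5: Δl = 3.1/cos23.8° = 3.388 m; N'_5 = 325·cos23.8° − 19·3.388 = 233.0; c'Δl = 58.95; W sinα = 131.2
Slice 6: Δl = 2.8/cos33.8° = 3.369 m; N'_6 = 202·cos33.8° − 37·3.369 = 43.2; c'Δl = 58.63; W sinα = 112.4
Slice 7: Δl = 2.6/cos44.2° = 3.627 m; N'_7 = 73·cos44.2° − 12·3.627 = 8.8; c'Δl = 63.10; W sinα = 50.9
Σc'Δl = 335.8 kN/m; ΣN' = 903.8 kN/m; ΣW sinα = 400.7 kN/m
Resisting = 335.8 + 903.8·tan30.0° = 335.8 + 521.8 = 857.6 kN/m
FS = 857.6 / 400.7 = 2.140

FS = 2.14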